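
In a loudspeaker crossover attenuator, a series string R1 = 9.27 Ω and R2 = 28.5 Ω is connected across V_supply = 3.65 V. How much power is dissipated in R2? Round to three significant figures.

P ≈ 0.266 W

ΣR = 37.77 Ω → I = 3.65/37.77 = 0.09664 A.
P = I²R = 0.009339 × 28.5 = 0.2662 W.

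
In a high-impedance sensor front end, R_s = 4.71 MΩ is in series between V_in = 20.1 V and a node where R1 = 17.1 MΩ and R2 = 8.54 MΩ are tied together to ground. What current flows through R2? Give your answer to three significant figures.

Combine the parallel branches: R_p = (1/17.1 + 1/8.54)⁻¹ = 5.696 MΩ.
Node voltage V_A = V_in · R_p/(R_s + R_p) = 20.1 × 0.5474 = 11.00 V.
I(R2) = V_A / R2 = 11.00/8.54 = 1.288 µA.
(Check via current divider: I_total = 1.932 µA; share G_k/ΣG = 0.6669 → same result.)

I ≈ 1.29 µA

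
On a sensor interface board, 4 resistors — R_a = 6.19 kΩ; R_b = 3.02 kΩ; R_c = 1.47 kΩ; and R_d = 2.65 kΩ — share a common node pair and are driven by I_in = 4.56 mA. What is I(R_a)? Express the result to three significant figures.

Conductances: ΣG = 1/6.19 + 1/3.02 + 1/1.47 + 1/2.65 = 1.550 (1/kΩ).
R_a takes the fraction G_k/ΣG = 0.1616/1.550 = 0.1042, so I = 4.56 × 0.1042 = 0.4752 mA.

I ≈ 0.475 mA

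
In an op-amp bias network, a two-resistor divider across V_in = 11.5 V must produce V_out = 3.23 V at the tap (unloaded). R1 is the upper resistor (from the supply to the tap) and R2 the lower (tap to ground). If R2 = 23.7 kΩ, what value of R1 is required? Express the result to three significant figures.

R1 ≈ 60.7 kΩ

The divider ratio is R2/(R1+R2) = 3.23/11.5 = 0.2809.
R1 = R2·(1/k − 1) = 23.7 × 2.560 = 60.68 kΩ.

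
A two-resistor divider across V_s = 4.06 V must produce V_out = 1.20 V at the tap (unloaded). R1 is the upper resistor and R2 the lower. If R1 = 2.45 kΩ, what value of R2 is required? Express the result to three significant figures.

V_out/V_s = R2/(R1+R2) = 0.2956.
R2 = R1 · 0.2956/(1 − 0.2956) = 1.028 kΩ.

R2 ≈ 1.03 kΩ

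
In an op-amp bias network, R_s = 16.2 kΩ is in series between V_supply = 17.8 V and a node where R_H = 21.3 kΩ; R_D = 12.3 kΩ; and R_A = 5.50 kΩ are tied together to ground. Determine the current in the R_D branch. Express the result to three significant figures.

Parallel bank: R_p = 1/(1/21.3 + 1/12.3 + 1/5.50) = 3.225 kΩ.
V_A by voltage divider: V_A = 17.8 × 3.225/(16.2 + 3.225) = 2.955 V.
I(R_D) = V_A / R_D = 2.955/12.3 = 0.2403 mA.
(Equivalently: I_total = 0.9163 mA, then current-divider fraction G_k/ΣG = 0.2622.)

I ≈ 0.240 mA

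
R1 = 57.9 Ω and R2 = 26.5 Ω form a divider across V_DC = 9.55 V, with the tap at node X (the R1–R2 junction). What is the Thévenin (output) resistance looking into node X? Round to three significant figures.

Zeroing V_DC shorts the top of R1 to ground, so R_th = R1 ‖ R2 = 18.18 Ω.

R_th ≈ 18.2 Ω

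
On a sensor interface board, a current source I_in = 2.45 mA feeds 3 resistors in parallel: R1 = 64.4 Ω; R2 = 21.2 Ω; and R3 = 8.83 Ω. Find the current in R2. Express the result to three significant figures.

I ≈ 0.657 mA

Total conductance ΣG = 1/64.4 + 1/21.2 + 1/8.83 = 0.1759 (units of 1/Ω).
By the current-divider rule, I = I_in · G_k/ΣG = 2.45 × 0.2681 = 0.6568 mA.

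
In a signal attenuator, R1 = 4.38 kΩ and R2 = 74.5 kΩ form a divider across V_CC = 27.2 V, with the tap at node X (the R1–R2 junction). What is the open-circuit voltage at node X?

V_th ≈ 25.7 V

V_th is the unloaded tap voltage: V_CC · R2/(R1+R2) = 27.2 × 0.9445 = 25.69 V.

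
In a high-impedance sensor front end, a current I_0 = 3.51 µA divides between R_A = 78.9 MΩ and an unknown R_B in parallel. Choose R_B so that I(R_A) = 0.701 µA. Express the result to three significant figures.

R_B ≈ 19.7 MΩ

In a two-way split, I_A/I_0 = R_B/(R_A + R_B).
0.701/3.51 = R_B/(R_A + R_B) → R_B = R_A · (0.1997)/(1 − 0.1997) = 78.9 × 0.2496 = 19.69 MΩ.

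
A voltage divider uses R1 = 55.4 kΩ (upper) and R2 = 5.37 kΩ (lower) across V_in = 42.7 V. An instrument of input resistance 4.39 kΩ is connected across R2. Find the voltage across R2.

First combine the lower leg with the load: R2 ‖ R_L = 2.415 kΩ.
Then V_out = V_in · R2'/(R1 + R2') = 42.7 × 2.415/57.82 = 1.784 V.
(Unloaded it would be 3.77 V; the load pulls it down.)

V_out ≈ 1.78 V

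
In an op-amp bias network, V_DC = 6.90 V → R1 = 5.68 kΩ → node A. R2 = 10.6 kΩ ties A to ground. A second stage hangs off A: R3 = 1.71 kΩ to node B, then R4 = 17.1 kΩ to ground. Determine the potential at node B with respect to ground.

Looking into the second stage from A: R3 + R4 = 18.81 kΩ appears in parallel with R2.
R2 ‖ (R3+R4) = 6.780 kΩ.
V_A = 6.90 × 6.780/(5.68 + 6.780) = 3.754 V.
V_B = V_A × 0.9091 = 3.413 V.

V_B ≈ 3.41 V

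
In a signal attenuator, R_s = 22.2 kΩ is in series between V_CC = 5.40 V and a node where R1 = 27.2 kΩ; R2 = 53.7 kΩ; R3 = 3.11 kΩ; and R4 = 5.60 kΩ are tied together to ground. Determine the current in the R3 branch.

Combine the parallel branches: R_p = (1/27.2 + 1/53.7 + 1/3.11 + 1/5.60)⁻¹ = 1.800 kΩ.
Node voltage V_A = V_CC · R_p/(R_s + R_p) = 5.40 × 0.07501 = 0.4050 V.
I(R3) = V_A / R3 = 0.4050/3.11 = 0.1302 mA.

I ≈ 0.130 mA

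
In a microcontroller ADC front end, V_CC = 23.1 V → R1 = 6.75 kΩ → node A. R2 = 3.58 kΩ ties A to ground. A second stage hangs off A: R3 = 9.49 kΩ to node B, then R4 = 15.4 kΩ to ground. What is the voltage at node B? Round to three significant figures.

Node A sees R2 in parallel with the series input of stage 2, R3 + R4 = 24.89 kΩ.
R2 ‖ (R3+R4) = 3.130 kΩ.
V_A = 23.1 × 3.130/(6.75 + 3.130) = 7.318 V.
Then the unloaded second divider: V_B = V_A × R4/(R3+R4) = 7.318 × 0.6187 = 4.528 V.

V_B ≈ 4.53 V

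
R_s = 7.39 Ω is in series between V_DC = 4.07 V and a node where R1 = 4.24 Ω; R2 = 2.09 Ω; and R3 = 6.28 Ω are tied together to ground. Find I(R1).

I ≈ 0.129 A

Combine the parallel branches: R_p = (1/4.24 + 1/2.09 + 1/6.28)⁻¹ = 1.145 Ω.
Node voltage V_A = V_DC · R_p/(R_s + R_p) = 4.07 × 0.1341 = 0.5459 V.
Branch current I = V_A/R1 = 0.5459/4.24 = 0.1288 A.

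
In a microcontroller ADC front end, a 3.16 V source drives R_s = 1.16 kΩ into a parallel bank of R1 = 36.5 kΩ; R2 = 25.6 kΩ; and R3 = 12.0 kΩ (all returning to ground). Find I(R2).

Combine the parallel branches: R_p = (1/36.5 + 1/25.6 + 1/12.0)⁻¹ = 6.676 kΩ.
V_A by voltage divider: V_A = 3.16 × 6.676/(1.16 + 6.676) = 2.692 V.
Branch current I = V_A/R2 = 2.692/25.6 = 0.1052 mA.

I ≈ 0.105 mA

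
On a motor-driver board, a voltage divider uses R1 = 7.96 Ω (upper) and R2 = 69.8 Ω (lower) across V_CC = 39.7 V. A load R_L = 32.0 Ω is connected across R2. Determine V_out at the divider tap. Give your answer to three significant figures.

V_out ≈ 29.1 V

First combine the lower leg with the load: R2 ‖ R_L = 21.94 Ω.
Now apply the divider: V_out = 39.7 × 0.7338 = 29.13 V.
(Unloaded it would be 35.6 V; the load pulls it down.)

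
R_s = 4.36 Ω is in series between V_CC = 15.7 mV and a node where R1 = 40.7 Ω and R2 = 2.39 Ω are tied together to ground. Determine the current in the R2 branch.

Parallel bank: R_p = 1/(1/40.7 + 1/2.39) = 2.257 Ω.
Node voltage V_A = V_CC · R_p/(R_s + R_p) = 15.7 × 0.3411 = 5.356 mV.
Branch current I = V_A/R2 = 5.356/2.39 = 2.241 mA.
(Equivalently: I_total = 2.373 mA, then current-divider fraction G_k/ΣG = 0.9445.)

I ≈ 2.24 mA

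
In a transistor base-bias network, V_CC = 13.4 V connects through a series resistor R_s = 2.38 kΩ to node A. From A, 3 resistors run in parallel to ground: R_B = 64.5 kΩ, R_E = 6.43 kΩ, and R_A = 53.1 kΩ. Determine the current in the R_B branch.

Combine the parallel branches: R_p = (1/64.5 + 1/6.43 + 1/53.1)⁻¹ = 5.267 kΩ.
V_A by voltage divider: V_A = 13.4 × 5.267/(2.38 + 5.267) = 9.230 V.
I(R_B) = V_A / R_B = 9.230/64.5 = 0.1431 mA.

I ≈ 0.143 mA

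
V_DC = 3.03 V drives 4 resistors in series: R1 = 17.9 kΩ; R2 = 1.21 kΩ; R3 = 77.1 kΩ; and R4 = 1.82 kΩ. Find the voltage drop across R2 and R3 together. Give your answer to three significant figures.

ΣR = 17.9 + 1.21 + 77.1 + 1.82 = 98.03 kΩ.
R_{R2..R3} = 1.21 + 77.1 = 78.31 kΩ.
V = V_DC · R/ΣR = 3.03 × 0.7988 = 2.420 V.

V ≈ 2.42 V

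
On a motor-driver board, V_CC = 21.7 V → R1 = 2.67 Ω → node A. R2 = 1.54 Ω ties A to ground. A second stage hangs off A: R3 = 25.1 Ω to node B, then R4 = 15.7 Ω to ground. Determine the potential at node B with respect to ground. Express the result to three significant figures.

V_B ≈ 2.98 V

Node A sees R2 in parallel with the series input of stage 2, R3 + R4 = 40.80 Ω.
Effective lower resistance at A: R2 ‖ 40.80 = 1.484 Ω.
First divider: V_A = V_CC · 1.484/(2.67 + 1.484) = 7.752 V.
Then the unloaded second divider: V_B = V_A × R4/(R3+R4) = 7.752 × 0.3848 = 2.983 V.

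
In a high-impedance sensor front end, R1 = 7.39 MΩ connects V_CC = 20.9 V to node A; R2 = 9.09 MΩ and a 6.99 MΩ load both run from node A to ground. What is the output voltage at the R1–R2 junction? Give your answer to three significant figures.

V_out ≈ 7.28 V

R2 ‖ R_L = (9.09 × 6.99)/(9.09 + 6.99) = 3.951 MΩ.
Then V_out = V_CC · R2'/(R1 + R2') = 20.9 × 3.951/11.34 = 7.282 V.
(Unloaded it would be 11.5 V; the load pulls it down.)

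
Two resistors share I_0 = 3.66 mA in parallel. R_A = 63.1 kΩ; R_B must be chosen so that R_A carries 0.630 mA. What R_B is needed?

In a two-way split, I_A/I_0 = R_B/(R_A + R_B).
0.630/3.66 = R_B/(R_A + R_B) → R_B = R_A · (0.1721)/(1 − 0.1721) = 63.1 × 0.2079 = 13.12 kΩ.

R_B ≈ 13.1 kΩ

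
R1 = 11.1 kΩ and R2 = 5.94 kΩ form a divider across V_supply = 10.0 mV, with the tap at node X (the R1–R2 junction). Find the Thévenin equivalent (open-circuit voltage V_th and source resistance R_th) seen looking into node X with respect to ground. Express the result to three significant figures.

Open-circuit (no load on X): V_th = V_supply · R2/(R1 + R2) = 10.0 × 5.94/(11.10 + 5.94) = 3.486 mV.
Looking into X with the source shorted: R_th = R1·R2/(R1+R2) = 11.10 × 5.94/17.04 = 3.869 kΩ.

V_th ≈ 3.49 mV, R_th ≈ 3.87 kΩ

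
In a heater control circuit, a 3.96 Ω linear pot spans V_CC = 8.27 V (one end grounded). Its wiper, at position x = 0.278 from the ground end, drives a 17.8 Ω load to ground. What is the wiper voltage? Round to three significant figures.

V_out ≈ 2.20 V

The pot divides into 2.859 Ω above the wiper and 1.101 Ω below.
(x·R_p) ‖ R_L = 1.037 Ω.
Loaded-divider output: V_out = 8.27 × 0.2661 = 2.201 V.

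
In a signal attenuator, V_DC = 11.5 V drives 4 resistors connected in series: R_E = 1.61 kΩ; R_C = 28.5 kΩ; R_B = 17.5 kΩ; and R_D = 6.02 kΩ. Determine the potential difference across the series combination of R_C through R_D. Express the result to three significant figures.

V ≈ 11.2 V

Total series resistance ΣR = 1.61 + 28.5 + 17.5 + 6.02 = 53.63 kΩ.
R_{R_C..R_D} = 28.5 + 17.5 + 6.02 = 52.02 kΩ.
V = V_DC · R/ΣR = 11.5 × 0.9700 = 11.15 V.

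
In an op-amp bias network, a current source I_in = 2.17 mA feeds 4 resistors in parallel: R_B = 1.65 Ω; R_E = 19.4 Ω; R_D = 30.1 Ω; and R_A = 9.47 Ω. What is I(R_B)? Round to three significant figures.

ΣG = 1/1.65 + 1/19.4 + 1/30.1 + 1/9.47 = 0.7964.
R_B takes the fraction G_k/ΣG = 0.6061/0.7964 = 0.7610, so I = 2.17 × 0.7610 = 1.651 mA.

I ≈ 1.65 mA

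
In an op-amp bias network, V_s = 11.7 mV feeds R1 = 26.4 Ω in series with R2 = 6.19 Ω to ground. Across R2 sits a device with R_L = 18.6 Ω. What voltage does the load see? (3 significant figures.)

V_out ≈ 1.75 mV

R2 ‖ R_L = (6.19 × 18.6)/(6.19 + 18.6) = 4.644 Ω.
Then V_out = V_s · R2'/(R1 + R2') = 11.7 × 4.644/31.04 = 1.750 mV.
(Unloaded it would be 2.22 mV; the load pulls it down.)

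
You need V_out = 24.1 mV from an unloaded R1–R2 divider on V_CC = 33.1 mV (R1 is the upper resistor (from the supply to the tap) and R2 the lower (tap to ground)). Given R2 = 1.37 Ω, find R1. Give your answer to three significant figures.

R1 ≈ 0.512 Ω

V_out/V_CC = R2/(R1+R2) = 0.7281.
R1 = R2·(1/k − 1) = 1.37 × 0.3734 = 0.5116 Ω.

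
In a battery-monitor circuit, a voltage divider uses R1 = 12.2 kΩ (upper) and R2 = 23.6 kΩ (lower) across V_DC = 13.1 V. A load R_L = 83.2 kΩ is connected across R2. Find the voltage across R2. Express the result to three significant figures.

V_out ≈ 7.87 V

R2 ‖ R_L = (23.6 × 83.2)/(23.6 + 83.2) = 18.39 kΩ.
Voltage divider with the loaded lower leg: V_out = 13.1 × 18.39/(12.2 + 18.39) = 13.1 × 0.6011 = 7.875 V.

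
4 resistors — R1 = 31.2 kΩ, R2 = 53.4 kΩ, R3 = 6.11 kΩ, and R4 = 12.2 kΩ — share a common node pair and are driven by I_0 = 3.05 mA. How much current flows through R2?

I ≈ 0.193 mA

Conductances: ΣG = 1/31.2 + 1/53.4 + 1/6.11 + 1/12.2 = 0.2964 (1/kΩ).
Current divider: I(R2) = I_0 · G_k/ΣG = 3.05 × (0.01873/0.2964) = 3.05 × 0.06318 = 0.1927 mA.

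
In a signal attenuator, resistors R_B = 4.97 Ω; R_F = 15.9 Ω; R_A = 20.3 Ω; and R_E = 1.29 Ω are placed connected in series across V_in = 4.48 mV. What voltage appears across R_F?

V ≈ 1.68 mV

Total series resistance ΣR = 4.97 + 15.9 + 20.3 + 1.29 = 42.46 Ω.
By the voltage-divider rule, V = 4.48 × 15.90/42.46 = 1.678 mV.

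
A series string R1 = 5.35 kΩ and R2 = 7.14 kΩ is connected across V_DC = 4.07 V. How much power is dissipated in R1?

ΣR = 12.49 kΩ → I = 4.07/12.49 = 0.3259 mA.
V(R1) = I·R = 1.743 V; P = V·I = 1.743 × 0.3259 = 0.5681 mW.

P ≈ 0.568 mW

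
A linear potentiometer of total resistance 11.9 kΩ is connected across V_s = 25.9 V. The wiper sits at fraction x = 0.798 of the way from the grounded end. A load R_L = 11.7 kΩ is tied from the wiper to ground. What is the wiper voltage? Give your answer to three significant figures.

Lower segment x·R_p = 9.496 kΩ; upper segment (1−x)·R_p = 2.404 kΩ.
Lower segment in parallel with the load: 9.496 ‖ 11.7 = 5.242 kΩ.
Then V_out = V_s · 5.242/(2.404 + 5.242) = 17.76 V.

V_out ≈ 17.8 V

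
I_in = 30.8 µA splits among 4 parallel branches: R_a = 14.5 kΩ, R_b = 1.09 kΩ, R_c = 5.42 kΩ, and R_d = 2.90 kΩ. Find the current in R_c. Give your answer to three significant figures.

I ≈ 3.75 µA

Conductances: ΣG = 1/14.5 + 1/1.09 + 1/5.42 + 1/2.90 = 1.516 (1/kΩ).
By the current-divider rule, I = I_in · G_k/ΣG = 30.8 × 0.1217 = 3.749 µA.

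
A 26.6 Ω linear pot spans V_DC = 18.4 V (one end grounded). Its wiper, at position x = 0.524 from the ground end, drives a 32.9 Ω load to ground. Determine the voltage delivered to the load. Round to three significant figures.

V_out ≈ 8.02 V

The pot divides into 12.66 Ω above the wiper and 13.94 Ω below.
(x·R_p) ‖ R_L = 9.791 Ω.
Then V_out = V_DC · 9.791/(12.66 + 9.791) = 8.024 V.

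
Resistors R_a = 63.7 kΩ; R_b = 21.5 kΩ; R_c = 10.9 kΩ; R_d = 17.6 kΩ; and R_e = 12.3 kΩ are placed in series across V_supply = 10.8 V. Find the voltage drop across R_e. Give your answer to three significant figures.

Series total: ΣR = 63.7 + 21.5 + 10.9 + 17.6 + 12.3 = 126.0 kΩ.
Voltage divider: V = V_supply · (12.30 / 126.0) = 10.8 × 0.09762 = 1.054 V.

V ≈ 1.05 V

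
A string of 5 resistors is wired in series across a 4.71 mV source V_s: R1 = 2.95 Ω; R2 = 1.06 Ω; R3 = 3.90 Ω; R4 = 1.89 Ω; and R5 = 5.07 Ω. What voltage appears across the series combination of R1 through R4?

V ≈ 3.10 mV

Total series resistance ΣR = 2.95 + 1.06 + 3.90 + 1.89 + 5.07 = 14.87 Ω.
R_{R1..R4} = 2.95 + 1.06 + 3.90 + 1.89 = 9.800 Ω.
By the voltage-divider rule, V = 4.71 × 9.800/14.87 = 3.104 mV.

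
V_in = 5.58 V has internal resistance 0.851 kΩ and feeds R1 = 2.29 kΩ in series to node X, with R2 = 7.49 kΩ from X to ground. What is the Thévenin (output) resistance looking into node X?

R_th ≈ 2.21 kΩ

R1' = 0.851 + 2.29 = 3.141 kΩ (source resistance + R1).
Zeroing V_in shorts the top of R1' to ground, so R_th = R1' ‖ R2 = 2.213 kΩ.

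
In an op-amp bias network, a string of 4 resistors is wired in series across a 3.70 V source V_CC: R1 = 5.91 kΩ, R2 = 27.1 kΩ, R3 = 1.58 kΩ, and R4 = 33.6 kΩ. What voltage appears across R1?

ΣR = 5.91 + 27.1 + 1.58 + 33.6 = 68.19 kΩ.
By the voltage-divider rule, V = 3.70 × 5.910/68.19 = 0.3207 V.

V ≈ 0.321 V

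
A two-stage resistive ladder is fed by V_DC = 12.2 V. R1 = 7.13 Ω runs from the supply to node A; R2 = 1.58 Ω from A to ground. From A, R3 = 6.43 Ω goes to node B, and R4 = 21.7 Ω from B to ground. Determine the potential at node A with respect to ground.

V_A ≈ 2.12 V

The second stage (R3 + R4 = 28.13 Ω) loads node A in parallel with R2.
R2 ‖ (R3+R4) = 1.496 Ω.
So V_A = 12.2 × 0.1734 = 2.116 V.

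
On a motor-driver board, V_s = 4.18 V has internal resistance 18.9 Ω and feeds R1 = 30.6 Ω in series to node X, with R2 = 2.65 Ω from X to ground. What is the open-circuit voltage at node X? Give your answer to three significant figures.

V_th ≈ 0.212 V

R1' = 18.9 + 30.6 = 49.50 Ω (source resistance + R1).
With X open, the divider is unloaded: V_th = 4.18 × 2.65/52.15 = 0.2124 V.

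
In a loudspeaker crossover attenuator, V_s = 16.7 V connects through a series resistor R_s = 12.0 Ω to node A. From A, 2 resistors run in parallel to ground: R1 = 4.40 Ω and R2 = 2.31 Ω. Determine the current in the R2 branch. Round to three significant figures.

I ≈ 0.810 A

Parallel bank: R_p = 1/(1/4.40 + 1/2.31) = 1.515 Ω.
Node voltage V_A = V_s · R_p/(R_s + R_p) = 16.7 × 0.1121 = 1.872 V.
I(R2) = V_A / R2 = 1.872/2.31 = 0.8103 A.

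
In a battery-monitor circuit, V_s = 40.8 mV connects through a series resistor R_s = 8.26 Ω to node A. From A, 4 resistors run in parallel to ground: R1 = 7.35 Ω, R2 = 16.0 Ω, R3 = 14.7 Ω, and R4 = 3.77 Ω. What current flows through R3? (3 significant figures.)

Equivalent of the parallel group: R_p = 1.880 Ω.
V_A = 40.8 × 1.880/10.14 = 7.565 mV.
Branch current I = V_A/R3 = 7.565/14.7 = 0.5147 mA.

I ≈ 0.515 mA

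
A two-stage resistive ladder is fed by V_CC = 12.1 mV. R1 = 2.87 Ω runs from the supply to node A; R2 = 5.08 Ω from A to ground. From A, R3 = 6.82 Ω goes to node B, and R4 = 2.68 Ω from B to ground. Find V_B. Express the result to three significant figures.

Node A sees R2 in parallel with the series input of stage 2, R3 + R4 = 9.500 Ω.
R2 ‖ (R3+R4) = 3.310 Ω.
So V_A = 12.1 × 0.5356 = 6.481 mV.
Stage 2 is unloaded, so V_B = V_A · R4/(R3+R4) = 6.481 × 2.68/9.500 = 1.828 mV.

V_B ≈ 1.83 mV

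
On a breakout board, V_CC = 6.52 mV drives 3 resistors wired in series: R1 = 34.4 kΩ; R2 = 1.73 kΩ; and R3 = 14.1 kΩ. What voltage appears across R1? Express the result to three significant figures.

V ≈ 4.47 mV

Series total: ΣR = 34.4 + 1.73 + 14.1 = 50.23 kΩ.
Voltage divider: V = V_CC · (34.40 / 50.23) = 6.52 × 0.6848 = 4.465 mV.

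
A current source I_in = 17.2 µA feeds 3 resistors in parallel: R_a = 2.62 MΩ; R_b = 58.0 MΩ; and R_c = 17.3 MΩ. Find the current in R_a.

I ≈ 14.4 µA

Total conductance ΣG = 1/2.62 + 1/58.0 + 1/17.3 = 0.4567 (units of 1/MΩ).
R_a takes the fraction G_k/ΣG = 0.3817/0.4567 = 0.8357, so I = 17.2 × 0.8357 = 14.37 µA.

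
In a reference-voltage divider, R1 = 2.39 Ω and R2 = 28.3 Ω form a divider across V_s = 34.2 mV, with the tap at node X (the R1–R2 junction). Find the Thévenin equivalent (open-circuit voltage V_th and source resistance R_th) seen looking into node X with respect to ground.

V_th ≈ 31.5 mV, R_th ≈ 2.20 Ω

V_th is the unloaded tap voltage: V_s · R2/(R1+R2) = 34.2 × 0.9221 = 31.54 mV.
Zeroing V_s shorts the top of R1 to ground, so R_th = R1 ‖ R2 = 2.204 Ω.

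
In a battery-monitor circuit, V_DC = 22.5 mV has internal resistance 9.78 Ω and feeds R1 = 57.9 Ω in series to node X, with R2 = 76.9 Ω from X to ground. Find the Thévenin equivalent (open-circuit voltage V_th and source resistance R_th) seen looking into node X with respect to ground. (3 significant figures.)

V_th ≈ 12.0 mV, R_th ≈ 36.0 Ω

R1' = 9.78 + 57.9 = 67.68 Ω (source resistance + R1).
V_th is the unloaded tap voltage: V_DC · R2/(R1'+R2) = 22.5 × 0.5319 = 11.97 mV.
Zeroing V_DC shorts the top of R1' to ground, so R_th = R1' ‖ R2 = 36.00 Ω.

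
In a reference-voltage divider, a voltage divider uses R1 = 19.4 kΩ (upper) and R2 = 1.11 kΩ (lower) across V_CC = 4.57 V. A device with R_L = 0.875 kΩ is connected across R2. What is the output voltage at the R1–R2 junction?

V_out ≈ 0.112 V

The load sits in parallel with R2, giving an effective lower resistance R2' = R2·R_L/(R2+R_L) = 0.4893 kΩ.
Now apply the divider: V_out = 4.57 × 0.02460 = 0.1124 V.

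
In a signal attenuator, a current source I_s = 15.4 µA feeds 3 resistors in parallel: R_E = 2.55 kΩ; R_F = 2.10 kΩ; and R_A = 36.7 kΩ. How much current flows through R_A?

Total conductance ΣG = 1/2.55 + 1/2.10 + 1/36.7 = 0.8956 (units of 1/kΩ).
By the current-divider rule, I = I_s · G_k/ΣG = 15.4 × 0.03042 = 0.4685 µA.

I ≈ 0.469 µA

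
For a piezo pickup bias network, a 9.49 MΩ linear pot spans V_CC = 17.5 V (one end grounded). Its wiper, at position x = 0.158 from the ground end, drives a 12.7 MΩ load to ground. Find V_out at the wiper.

V_out ≈ 2.51 V

Lower segment x·R_p = 1.499 MΩ; upper segment (1−x)·R_p = 7.991 MΩ.
(x·R_p) ‖ R_L = 1.341 MΩ.
V_out = 17.5 × 1.341/(7.991 + 1.341) = 2.515 V.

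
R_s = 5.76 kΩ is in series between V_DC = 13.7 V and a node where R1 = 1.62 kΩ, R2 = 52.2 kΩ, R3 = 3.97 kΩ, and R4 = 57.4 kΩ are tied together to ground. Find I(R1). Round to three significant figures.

I ≈ 1.36 mA

Equivalent of the parallel group: R_p = 1.104 kΩ.
V_A = 13.7 × 1.104/6.864 = 2.204 V.
Branch current I = V_A/R1 = 2.204/1.62 = 1.360 mA.
(Check via current divider: I_total = 1.996 mA; share G_k/ΣG = 0.6815 → same result.)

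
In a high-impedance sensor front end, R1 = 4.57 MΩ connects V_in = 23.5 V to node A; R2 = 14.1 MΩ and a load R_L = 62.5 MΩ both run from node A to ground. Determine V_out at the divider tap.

V_out ≈ 16.8 V

The load sits in parallel with R2, giving an effective lower resistance R2' = R2·R_L/(R2+R_L) = 11.50 MΩ.
Voltage divider with the loaded lower leg: V_out = 23.5 × 11.50/(4.57 + 11.50) = 23.5 × 0.7157 = 16.82 V.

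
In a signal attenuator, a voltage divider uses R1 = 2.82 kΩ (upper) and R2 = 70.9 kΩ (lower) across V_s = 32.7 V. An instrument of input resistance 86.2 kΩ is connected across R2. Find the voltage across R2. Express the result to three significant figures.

V_out ≈ 30.5 V

R2 ‖ R_L = (70.9 × 86.2)/(70.9 + 86.2) = 38.90 kΩ.
Then V_out = V_s · R2'/(R1 + R2') = 32.7 × 38.90/41.72 = 30.49 V.
(Unloaded it would be 31.4 V; the load pulls it down.)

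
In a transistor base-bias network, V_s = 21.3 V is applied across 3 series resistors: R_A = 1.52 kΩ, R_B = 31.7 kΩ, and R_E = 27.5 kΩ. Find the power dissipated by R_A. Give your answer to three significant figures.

ΣR = 60.72 kΩ → I = 21.3/60.72 = 0.3508 mA.
P = I²R = 0.1231 × 1.52 = 0.1870 mW.

P ≈ 0.187 mW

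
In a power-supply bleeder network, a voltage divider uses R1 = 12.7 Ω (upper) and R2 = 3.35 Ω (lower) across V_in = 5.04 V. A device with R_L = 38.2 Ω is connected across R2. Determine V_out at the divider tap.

V_out ≈ 0.984 V

First combine the lower leg with the load: R2 ‖ R_L = 3.080 Ω.
Now apply the divider: V_out = 5.04 × 0.1952 = 0.9837 V.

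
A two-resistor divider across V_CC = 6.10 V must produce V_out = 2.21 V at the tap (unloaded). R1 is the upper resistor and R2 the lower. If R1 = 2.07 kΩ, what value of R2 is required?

V_out/V_CC = R2/(R1+R2) = 0.3623.
So R2 = R1 · V_out/(V_CC − V_out) = 2.07 × 2.21/(6.10 − 2.21) = 2.07 × 0.5681 = 1.176 kΩ.

R2 ≈ 1.18 kΩ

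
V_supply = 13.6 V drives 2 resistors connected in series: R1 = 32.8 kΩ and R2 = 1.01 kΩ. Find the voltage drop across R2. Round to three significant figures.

ΣR = 32.8 + 1.01 = 33.81 kΩ.
V = V_supply · R/ΣR = 13.6 × 0.02987 = 0.4063 V.

V ≈ 0.406 V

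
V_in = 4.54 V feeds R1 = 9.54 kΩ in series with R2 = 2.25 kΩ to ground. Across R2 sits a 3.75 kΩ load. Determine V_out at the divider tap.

V_out ≈ 0.583 V

The load sits in parallel with R2, giving an effective lower resistance R2' = R2·R_L/(R2+R_L) = 1.406 kΩ.
Now apply the divider: V_out = 4.54 × 0.1285 = 0.5832 V.
(Unloaded it would be 0.866 V; the load pulls it down.)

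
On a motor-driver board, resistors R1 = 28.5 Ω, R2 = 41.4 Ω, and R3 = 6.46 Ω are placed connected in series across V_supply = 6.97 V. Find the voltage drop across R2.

V ≈ 3.78 V

Total series resistance ΣR = 28.5 + 41.4 + 6.46 = 76.36 Ω.
By the voltage-divider rule, V = 6.97 × 41.40/76.36 = 3.779 V.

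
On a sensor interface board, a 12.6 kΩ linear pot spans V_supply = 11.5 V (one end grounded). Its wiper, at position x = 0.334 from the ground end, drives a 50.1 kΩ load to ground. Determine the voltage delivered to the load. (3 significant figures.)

V_out ≈ 3.64 V

Lower segment x·R_p = 4.208 kΩ; upper segment (1−x)·R_p = 8.392 kΩ.
R_L loads the lower segment: effective lower R = 3.882 kΩ.
Then V_out = V_supply · 3.882/(8.392 + 3.882) = 3.638 V.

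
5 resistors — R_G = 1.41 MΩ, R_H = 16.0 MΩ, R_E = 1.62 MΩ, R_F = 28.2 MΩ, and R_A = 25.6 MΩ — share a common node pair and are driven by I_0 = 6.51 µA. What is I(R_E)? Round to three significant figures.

ΣG = 1/1.41 + 1/16.0 + 1/1.62 + 1/28.2 + 1/25.6 = 1.464.
R_E takes the fraction G_k/ΣG = 0.6173/1.464 = 0.4218, so I = 6.51 × 0.4218 = 2.746 µA.

I ≈ 2.75 µA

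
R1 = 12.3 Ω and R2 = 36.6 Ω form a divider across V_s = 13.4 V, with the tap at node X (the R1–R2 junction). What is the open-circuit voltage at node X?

V_th is the unloaded tap voltage: V_s · R2/(R1+R2) = 13.4 × 0.7485 = 10.03 V.

V_th ≈ 10.0 V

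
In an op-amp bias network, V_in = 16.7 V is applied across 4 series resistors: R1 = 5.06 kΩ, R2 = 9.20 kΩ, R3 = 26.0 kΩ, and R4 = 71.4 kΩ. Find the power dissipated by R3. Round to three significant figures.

P ≈ 0.582 mW

ΣR = 111.7 kΩ → I = 16.7/111.7 = 0.1496 mA.
V(R3) = I·R = 3.889 V; P = V·I = 3.889 × 0.1496 = 0.5816 mW.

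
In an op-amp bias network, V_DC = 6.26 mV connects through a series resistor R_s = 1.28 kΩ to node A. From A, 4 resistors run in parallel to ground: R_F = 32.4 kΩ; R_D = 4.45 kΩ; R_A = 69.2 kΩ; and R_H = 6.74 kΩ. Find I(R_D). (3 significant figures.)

I ≈ 0.916 µA

Combine the parallel branches: R_p = (1/32.4 + 1/4.45 + 1/69.2 + 1/6.74)⁻¹ = 2.390 kΩ.
V_A by voltage divider: V_A = 6.26 × 2.390/(1.28 + 2.390) = 4.077 mV.
I(R_D) = V_A / R_D = 4.077/4.45 = 0.9161 µA.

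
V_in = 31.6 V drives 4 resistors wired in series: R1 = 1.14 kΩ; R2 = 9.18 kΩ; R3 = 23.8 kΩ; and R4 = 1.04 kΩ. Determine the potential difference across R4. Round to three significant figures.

ΣR = 1.14 + 9.18 + 23.8 + 1.04 = 35.16 kΩ.
Voltage divider: V = V_in · (1.040 / 35.16) = 31.6 × 0.02958 = 0.9347 V.

V ≈ 0.935 V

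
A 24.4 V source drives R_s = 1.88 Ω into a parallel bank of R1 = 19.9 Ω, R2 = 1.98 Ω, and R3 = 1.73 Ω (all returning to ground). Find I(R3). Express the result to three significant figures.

I ≈ 4.51 A

Combine the parallel branches: R_p = (1/19.9 + 1/1.98 + 1/1.73)⁻¹ = 0.8824 Ω.
Node voltage V_A = V_in · R_p/(R_s + R_p) = 24.4 × 0.3194 = 7.794 V.
I(R3) = V_A / R3 = 7.794/1.73 = 4.505 A.
(Equivalently: I_total = 8.833 A, then current-divider fraction G_k/ΣG = 0.5100.)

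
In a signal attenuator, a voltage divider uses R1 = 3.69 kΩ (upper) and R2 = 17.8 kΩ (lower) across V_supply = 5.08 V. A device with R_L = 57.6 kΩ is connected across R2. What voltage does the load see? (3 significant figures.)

R2 ‖ R_L = (17.8 × 57.6)/(17.8 + 57.6) = 13.60 kΩ.
Voltage divider with the loaded lower leg: V_out = 5.08 × 13.60/(3.69 + 13.60) = 5.08 × 0.7866 = 3.996 V.
(Unloaded it would be 4.21 V; the load pulls it down.)

V_out ≈ 4.00 V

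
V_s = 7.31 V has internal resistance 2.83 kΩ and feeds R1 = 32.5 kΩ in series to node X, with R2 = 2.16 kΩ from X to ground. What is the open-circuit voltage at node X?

V_th ≈ 0.421 V

R1' = 2.83 + 32.5 = 35.33 kΩ (source resistance + R1).
V_th is the unloaded tap voltage: V_s · R2/(R1'+R2) = 7.31 × 0.05762 = 0.4212 V.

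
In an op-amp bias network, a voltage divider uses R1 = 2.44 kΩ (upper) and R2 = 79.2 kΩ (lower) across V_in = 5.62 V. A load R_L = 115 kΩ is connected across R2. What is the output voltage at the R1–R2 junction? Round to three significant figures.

V_out ≈ 5.34 V

R2 ‖ R_L = (79.2 × 115)/(79.2 + 115) = 46.90 kΩ.
Voltage divider with the loaded lower leg: V_out = 5.62 × 46.90/(2.44 + 46.90) = 5.62 × 0.9505 = 5.342 V.
(Unloaded it would be 5.45 V; the load pulls it down.)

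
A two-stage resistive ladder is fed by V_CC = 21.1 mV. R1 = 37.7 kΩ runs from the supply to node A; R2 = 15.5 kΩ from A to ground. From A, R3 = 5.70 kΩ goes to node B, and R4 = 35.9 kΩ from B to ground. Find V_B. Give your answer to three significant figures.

V_B ≈ 4.20 mV

Node A sees R2 in parallel with the series input of stage 2, R3 + R4 = 41.60 kΩ.
R2 ‖ (R3+R4) = 11.29 kΩ.
First divider: V_A = V_CC · 11.29/(37.7 + 11.29) = 4.863 mV.
Stage 2 is unloaded, so V_B = V_A · R4/(R3+R4) = 4.863 × 35.9/41.60 = 4.197 mV.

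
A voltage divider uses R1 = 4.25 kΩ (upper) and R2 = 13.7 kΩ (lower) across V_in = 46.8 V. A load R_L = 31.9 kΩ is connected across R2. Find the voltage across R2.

The load sits in parallel with R2, giving an effective lower resistance R2' = R2·R_L/(R2+R_L) = 9.584 kΩ.
Then V_out = V_in · R2'/(R1 + R2') = 46.8 × 9.584/13.83 = 32.42 V.

V_out ≈ 32.4 V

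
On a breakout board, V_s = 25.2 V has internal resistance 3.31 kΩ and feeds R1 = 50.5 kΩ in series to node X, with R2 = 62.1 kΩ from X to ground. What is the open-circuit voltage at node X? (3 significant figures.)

R1' = 3.31 + 50.5 = 53.81 kΩ (source resistance + R1).
With X open, the divider is unloaded: V_th = 25.2 × 62.1/115.9 = 13.50 V.

V_th ≈ 13.5 V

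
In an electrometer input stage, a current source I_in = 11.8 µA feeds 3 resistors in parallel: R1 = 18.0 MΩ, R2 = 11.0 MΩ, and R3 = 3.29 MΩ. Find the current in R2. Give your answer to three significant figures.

ΣG = 1/18.0 + 1/11.0 + 1/3.29 = 0.4504.
R2 takes the fraction G_k/ΣG = 0.09091/0.4504 = 0.2018, so I = 11.8 × 0.2018 = 2.382 µA.

I ≈ 2.38 µA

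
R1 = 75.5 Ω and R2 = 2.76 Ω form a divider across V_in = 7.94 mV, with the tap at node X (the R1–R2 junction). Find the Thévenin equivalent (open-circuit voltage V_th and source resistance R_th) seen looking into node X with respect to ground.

V_th is the unloaded tap voltage: V_in · R2/(R1+R2) = 7.94 × 0.03527 = 0.2800 mV.
Looking into X with the source shorted: R_th = R1·R2/(R1+R2) = 75.50 × 2.76/78.26 = 2.663 Ω.

V_th ≈ 0.280 mV, R_th ≈ 2.66 Ω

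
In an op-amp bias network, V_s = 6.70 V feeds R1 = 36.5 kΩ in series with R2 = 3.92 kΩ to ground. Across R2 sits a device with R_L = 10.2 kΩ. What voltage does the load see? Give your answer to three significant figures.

R2 ‖ R_L = (3.92 × 10.2)/(3.92 + 10.2) = 2.832 kΩ.
Voltage divider with the loaded lower leg: V_out = 6.70 × 2.832/(36.5 + 2.832) = 6.70 × 0.07200 = 0.4824 V.

V_out ≈ 0.482 V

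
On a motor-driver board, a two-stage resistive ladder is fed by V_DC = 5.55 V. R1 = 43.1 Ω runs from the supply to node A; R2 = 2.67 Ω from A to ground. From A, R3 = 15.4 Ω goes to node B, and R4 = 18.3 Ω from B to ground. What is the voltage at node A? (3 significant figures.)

Node A sees R2 in parallel with the series input of stage 2, R3 + R4 = 33.70 Ω.
Effective lower resistance at A: R2 ‖ 33.70 = 2.474 Ω.
First divider: V_A = V_DC · 2.474/(43.1 + 2.474) = 0.3013 V.

V_A ≈ 0.301 V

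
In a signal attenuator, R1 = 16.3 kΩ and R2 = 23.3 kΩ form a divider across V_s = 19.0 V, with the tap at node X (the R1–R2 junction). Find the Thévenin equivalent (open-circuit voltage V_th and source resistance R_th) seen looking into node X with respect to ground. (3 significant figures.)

V_th ≈ 11.2 V, R_th ≈ 9.59 kΩ

Open-circuit (no load on X): V_th = V_s · R2/(R1 + R2) = 19.0 × 23.3/(16.30 + 23.3) = 11.18 V.
With V_s suppressed (replaced by a short), R_th = R1 ‖ R2 = (16.30 × 23.3)/(16.30 + 23.3) = 9.591 kΩ.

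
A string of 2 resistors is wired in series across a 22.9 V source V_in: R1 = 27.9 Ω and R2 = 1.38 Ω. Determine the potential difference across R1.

V ≈ 21.8 V

ΣR = 27.9 + 1.38 = 29.28 Ω.
By the voltage-divider rule, V = 22.9 × 27.90/29.28 = 21.82 V.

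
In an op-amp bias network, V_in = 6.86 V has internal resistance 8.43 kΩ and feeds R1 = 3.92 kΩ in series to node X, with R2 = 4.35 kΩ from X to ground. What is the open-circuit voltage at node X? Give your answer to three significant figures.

R1' = 8.43 + 3.92 = 12.35 kΩ (source resistance + R1).
With X open, the divider is unloaded: V_th = 6.86 × 4.35/16.70 = 1.787 V.

V_th ≈ 1.79 V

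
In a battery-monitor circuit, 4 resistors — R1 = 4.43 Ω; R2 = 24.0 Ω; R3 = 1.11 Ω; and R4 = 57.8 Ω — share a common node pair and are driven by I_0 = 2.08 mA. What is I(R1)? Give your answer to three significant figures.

Conductances: ΣG = 1/4.43 + 1/24.0 + 1/1.11 + 1/57.8 = 1.186 (1/Ω).
Current divider: I(R1) = I_0 · G_k/ΣG = 2.08 × (0.2257/1.186) = 2.08 × 0.1904 = 0.3960 mA.

I ≈ 0.396 mA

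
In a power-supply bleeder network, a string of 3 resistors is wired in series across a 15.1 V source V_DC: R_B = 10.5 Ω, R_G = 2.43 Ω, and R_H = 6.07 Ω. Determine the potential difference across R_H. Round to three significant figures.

Total series resistance ΣR = 10.5 + 2.43 + 6.07 = 19.00 Ω.
By the voltage-divider rule, V = 15.1 × 6.070/19.00 = 4.824 V.

V ≈ 4.82 V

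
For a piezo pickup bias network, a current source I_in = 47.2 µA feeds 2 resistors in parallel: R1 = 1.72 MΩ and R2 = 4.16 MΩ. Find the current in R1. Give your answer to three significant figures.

I ≈ 33.4 µA

With just two branches, the current splits inversely with resistance.
I(R1) = 47.2 × 4.16/(1.72 + 4.16) = 47.2 × 0.7075 = 33.39 µA.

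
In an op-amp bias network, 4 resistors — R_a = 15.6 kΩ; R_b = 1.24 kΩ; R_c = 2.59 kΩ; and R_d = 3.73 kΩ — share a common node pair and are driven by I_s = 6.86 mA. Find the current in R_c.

ΣG = 1/15.6 + 1/1.24 + 1/2.59 + 1/3.73 = 1.525.
R_c takes the fraction G_k/ΣG = 0.3861/1.525 = 0.2532, so I = 6.86 × 0.2532 = 1.737 mA.

I ≈ 1.74 mA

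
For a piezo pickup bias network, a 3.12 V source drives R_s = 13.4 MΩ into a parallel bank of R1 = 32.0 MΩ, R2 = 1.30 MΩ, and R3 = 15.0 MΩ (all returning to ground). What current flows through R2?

Parallel bank: R_p = 1/(1/32.0 + 1/1.30 + 1/15.0) = 1.153 MΩ.
V_A = 3.12 × 1.153/14.55 = 0.2472 V.
I(R2) = V_A / R2 = 0.2472/1.30 = 0.1902 µA.
(Equivalently: I_total = 0.2144 µA, then current-divider fraction G_k/ΣG = 0.8871.)

I ≈ 0.190 µA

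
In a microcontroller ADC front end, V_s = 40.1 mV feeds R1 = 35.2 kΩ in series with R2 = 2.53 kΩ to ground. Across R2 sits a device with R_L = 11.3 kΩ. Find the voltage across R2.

V_out ≈ 2.22 mV

First combine the lower leg with the load: R2 ‖ R_L = 2.067 kΩ.
Voltage divider with the loaded lower leg: V_out = 40.1 × 2.067/(35.2 + 2.067) = 40.1 × 0.05547 = 2.224 mV.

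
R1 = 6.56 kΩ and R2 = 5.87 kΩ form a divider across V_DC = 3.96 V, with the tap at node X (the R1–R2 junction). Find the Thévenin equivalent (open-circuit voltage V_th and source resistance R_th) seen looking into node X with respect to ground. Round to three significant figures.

V_th ≈ 1.87 V, R_th ≈ 3.10 kΩ

V_th is the unloaded tap voltage: V_DC · R2/(R1+R2) = 3.96 × 0.4722 = 1.870 V.
With V_DC suppressed (replaced by a short), R_th = R1 ‖ R2 = (6.560 × 5.87)/(6.560 + 5.87) = 3.098 kΩ.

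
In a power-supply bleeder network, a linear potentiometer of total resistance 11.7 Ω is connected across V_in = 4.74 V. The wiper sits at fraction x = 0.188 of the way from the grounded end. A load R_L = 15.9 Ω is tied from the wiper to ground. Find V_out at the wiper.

Lower segment x·R_p = 2.200 Ω; upper segment (1−x)·R_p = 9.500 Ω.
R_L loads the lower segment: effective lower R = 1.932 Ω.
Loaded-divider output: V_out = 4.74 × 0.1690 = 0.8011 V.

V_out ≈ 0.801 V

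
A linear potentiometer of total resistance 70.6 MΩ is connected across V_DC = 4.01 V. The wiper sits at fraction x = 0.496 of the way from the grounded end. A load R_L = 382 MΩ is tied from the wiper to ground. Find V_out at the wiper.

V_out ≈ 1.90 V

The pot divides into 35.58 MΩ above the wiper and 35.02 MΩ below.
R_L loads the lower segment: effective lower R = 32.08 MΩ.
V_out = 4.01 × 32.08/(35.58 + 32.08) = 1.901 V.
(Unloaded: V_out = x·V_DC = 1.99 V.)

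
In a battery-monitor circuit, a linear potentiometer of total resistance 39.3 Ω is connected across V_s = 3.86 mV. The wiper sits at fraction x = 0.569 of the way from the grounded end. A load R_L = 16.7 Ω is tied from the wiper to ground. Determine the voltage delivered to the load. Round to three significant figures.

V_out ≈ 1.39 mV

Lower segment x·R_p = 22.36 Ω; upper segment (1−x)·R_p = 16.94 Ω.
Lower segment in parallel with the load: 22.36 ‖ 16.7 = 9.560 Ω.
Loaded-divider output: V_out = 3.86 × 0.3608 = 1.393 mV.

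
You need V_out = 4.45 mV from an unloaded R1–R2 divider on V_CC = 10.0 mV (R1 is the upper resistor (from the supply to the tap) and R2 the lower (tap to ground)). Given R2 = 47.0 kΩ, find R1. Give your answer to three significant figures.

R1 ≈ 58.6 kΩ

V_out/V_CC = R2/(R1+R2) = 0.4450.
So R1 = R2 · (V_CC/V_out − 1) = 47.0 × (10.0/4.45 − 1) = 47.0 × 1.247 = 58.62 kΩ.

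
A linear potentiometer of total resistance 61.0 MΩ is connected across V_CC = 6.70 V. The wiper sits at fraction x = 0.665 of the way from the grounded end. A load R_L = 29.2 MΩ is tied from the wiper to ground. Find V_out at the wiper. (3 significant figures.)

V_out ≈ 3.04 V

Lower segment x·R_p = 40.57 MΩ; upper segment (1−x)·R_p = 20.43 MΩ.
R_L loads the lower segment: effective lower R = 16.98 MΩ.
Loaded-divider output: V_out = 6.70 × 0.4538 = 3.040 V.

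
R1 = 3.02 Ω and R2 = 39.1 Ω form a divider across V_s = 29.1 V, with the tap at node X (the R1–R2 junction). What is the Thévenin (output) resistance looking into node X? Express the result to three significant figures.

With V_s suppressed (replaced by a short), R_th = R1 ‖ R2 = (3.020 × 39.1)/(3.020 + 39.1) = 2.803 Ω.

R_th ≈ 2.80 Ω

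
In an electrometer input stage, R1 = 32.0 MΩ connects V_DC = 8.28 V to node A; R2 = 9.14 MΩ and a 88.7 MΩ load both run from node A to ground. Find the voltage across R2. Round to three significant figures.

V_out ≈ 1.70 V

First combine the lower leg with the load: R2 ‖ R_L = 8.286 MΩ.
Then V_out = V_DC · R2'/(R1 + R2') = 8.28 × 8.286/40.29 = 1.703 V.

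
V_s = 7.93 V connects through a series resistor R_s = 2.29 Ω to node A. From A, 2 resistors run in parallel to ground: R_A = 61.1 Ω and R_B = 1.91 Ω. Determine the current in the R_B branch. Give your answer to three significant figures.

Equivalent of the parallel group: R_p = 1.852 Ω.
V_A by voltage divider: V_A = 7.93 × 1.852/(2.29 + 1.852) = 3.546 V.
Branch current I = V_A/R_B = 3.546/1.91 = 1.856 A.

I ≈ 1.86 A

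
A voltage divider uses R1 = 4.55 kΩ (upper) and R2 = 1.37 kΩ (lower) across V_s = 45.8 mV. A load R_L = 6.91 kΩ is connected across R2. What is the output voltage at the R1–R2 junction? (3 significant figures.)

V_out ≈ 9.20 mV

The load sits in parallel with R2, giving an effective lower resistance R2' = R2·R_L/(R2+R_L) = 1.143 kΩ.
Voltage divider with the loaded lower leg: V_out = 45.8 × 1.143/(4.55 + 1.143) = 45.8 × 0.2008 = 9.197 mV.
(Unloaded it would be 10.6 mV; the load pulls it down.)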